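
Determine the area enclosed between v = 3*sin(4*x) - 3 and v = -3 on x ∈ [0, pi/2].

The difference (3*sin(4*x) - 3) - (-3) = 3*sin(4*x) changes sign at x = pi/4 inside [0, pi/2], so split the integral there.
∫[0,pi/4] (3*sin(4*x)) dx = 3/2.
∫[pi/4,pi/2] (3*sin(4*x)) dx = -3/2; the area of that piece is 3/2.
Total area = 3/2 + 3/2 = 3.

3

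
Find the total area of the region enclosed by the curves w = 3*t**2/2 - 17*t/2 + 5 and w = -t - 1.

Set the curves equal: 3*t**2/2 - 17*t/2 + 5 = -t - 1, so 3*t**2/2 - 15*t/2 + 6 = 0, which factors as 3*(t - 4)*(t - 1)/2 = 0. The curves meet at t = 1, 4.
On [1, 4], w = -t - 1 is on top; that piece has area ∫[1,4] (-(3*t**2/2 - 15*t/2 + 6)) dt = 27/4.

27/4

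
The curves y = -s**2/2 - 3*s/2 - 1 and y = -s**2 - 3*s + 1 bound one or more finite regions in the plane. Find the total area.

125/12

Set the curves equal: -s**2/2 - 3*s/2 - 1 = -s**2 - 3*s + 1, so s**2/2 + 3*s/2 - 2 = 0, which factors as (s - 1)*(s + 4)/2 = 0. The curves meet at s = -4, 1.
On [-4, 1], y = -s**2 - 3*s + 1 is on top; that piece has area ∫[-4,1] (-(s**2/2 + 3*s/2 - 2)) ds = 125/12.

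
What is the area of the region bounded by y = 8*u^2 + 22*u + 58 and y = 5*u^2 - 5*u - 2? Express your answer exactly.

1/2

Set the curves equal: 8*u^2 + 22*u + 58 = 5*u^2 - 5*u - 2, so 3*u^2 + 27*u + 60 = 0, which factors as 3*(u + 4)*(u + 5) = 0. The curves meet at u = -5, -4.
On [-5, -4], y = 5*u^2 - 5*u - 2 is on top; that piece has area ∫[-5,-4] (-(3*u^2 + 27*u + 60)) du = 1/2.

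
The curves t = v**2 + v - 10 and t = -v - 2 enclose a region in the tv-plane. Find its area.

Both boundary curves give t as a function of v, so integrate with respect to v. Setting them equal: v**2 + 2*v - 8 = 0, i.e. (v - 2)*(v + 4) = 0, so they meet at v = -4, 2.
For v in [-4, 2], t = v**2 + v - 10 is on the left; area = ∫[-4,2] (-(v**2 + 2*v - 8)) dv = 36.

36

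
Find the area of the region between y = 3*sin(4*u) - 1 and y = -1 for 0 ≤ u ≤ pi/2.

The difference (3*sin(4*u) - 1) - (-1) = 3*sin(4*u) changes sign at u = pi/4 inside [0, pi/2], so split the integral there.
∫[0,pi/4] (3*sin(4*u)) du = 3/2.
∫[pi/4,pi/2] (3*sin(4*u)) du = -3/2; the area of that piece is 3/2.
Total area = 3/2 + 3/2 = 3.

3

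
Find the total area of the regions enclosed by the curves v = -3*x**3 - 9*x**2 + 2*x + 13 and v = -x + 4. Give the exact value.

24

Set the curves equal: -3*x**3 - 9*x**2 + 2*x + 13 = -x + 4, so -3*x**3 - 9*x**2 + 3*x + 9 = 0, which factors as -3*(x - 1)*(x + 1)*(x + 3) = 0. The curves meet at x = -3, -1, 1.
On [-3, -1], v = -x + 4 is on top; that piece has area ∫[-3,-1] (-(-3*x**3 - 9*x**2 + 3*x + 9)) dx = 12.
On [-1, 1], v = -3*x**3 - 9*x**2 + 2*x + 13 is on top; that piece has area ∫[-1,1] (-3*x**3 - 9*x**2 + 3*x + 9) dx = 12.
Total enclosed area = 12 + 12 = 24.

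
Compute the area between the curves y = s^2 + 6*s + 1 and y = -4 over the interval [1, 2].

49/3

On [1, 2], (s^2 + 6*s + 1) - (-4) = s^2 + 6*s + 5 is ≥ 0 throughout, so the area is a single integral of |s^2 + 6*s + 5|.
∫[1,2] (s^2 + 6*s + 5) ds = 49/3.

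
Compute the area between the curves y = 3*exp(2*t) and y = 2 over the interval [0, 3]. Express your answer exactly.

On [0, 3], (3*exp(2*t)) - (2) = 3*exp(2*t) - 2 is ≥ 0 throughout, so the area is a single integral of |3*exp(2*t) - 2|.
∫[0,3] (3*exp(2*t) - 2) dt = -15/2 + 3*exp(6)/2.

-15/2 + 3*exp(6)/2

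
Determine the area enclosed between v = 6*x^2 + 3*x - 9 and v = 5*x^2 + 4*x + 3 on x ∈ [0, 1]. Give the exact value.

On [0, 1], (6*x^2 + 3*x - 9) - (5*x^2 + 4*x + 3) = x^2 - x - 12 is ≤ 0 throughout, so the area is a single integral of |x^2 - x - 12|.
∫[0,1] (x^2 - x - 12) dx = -73/6; the area of that piece is 73/6.

73/6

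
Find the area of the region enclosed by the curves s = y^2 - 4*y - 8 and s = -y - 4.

125/6

Both boundary curves give s as a function of y, so integrate with respect to y. Setting them equal: y^2 - 3*y - 4 = 0, i.e. (y - 4)*(y + 1) = 0, so they meet at y = -1, 4.
For y in [-1, 4], s = y^2 - 4*y - 8 is on the left; area = ∫[-1,4] (-(y^2 - 3*y - 4)) dy = 125/6.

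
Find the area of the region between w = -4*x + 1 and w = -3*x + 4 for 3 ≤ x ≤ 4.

On [3, 4], (-4*x + 1) - (-3*x + 4) = -x - 3 is ≤ 0 throughout, so the area is a single integral of |-x - 3|.
∫[3,4] (-x - 3) dx = -13/2; the area of that piece is 13/2.

13/2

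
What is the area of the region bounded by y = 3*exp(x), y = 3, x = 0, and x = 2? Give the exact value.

-9 + 3*exp(2)

On [0, 2], (3*exp(x)) - (3) = 3*exp(x) - 3 is ≥ 0 throughout, so the area is a single integral of |3*exp(x) - 3|.
∫[0,2] (3*exp(x) - 3) dx = -9 + 3*exp(2).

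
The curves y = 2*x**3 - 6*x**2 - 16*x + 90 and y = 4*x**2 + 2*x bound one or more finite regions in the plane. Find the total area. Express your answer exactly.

1136/3

Set the curves equal: 2*x**3 - 6*x**2 - 16*x + 90 = 4*x**2 + 2*x, so 2*x**3 - 10*x**2 - 18*x + 90 = 0, which factors as 2*(x - 5)*(x - 3)*(x + 3) = 0. The curves meet at x = -3, 3, 5.
On [-3, 3], y = 2*x**3 - 6*x**2 - 16*x + 90 is on top; that piece has area ∫[-3,3] (2*x**3 - 10*x**2 - 18*x + 90) dx = 360.
On [3, 5], y = 4*x**2 + 2*x is on top; that piece has area ∫[3,5] (-(2*x**3 - 10*x**2 - 18*x + 90)) dx = 56/3.
Total enclosed area = 360 + 56/3 = 1136/3.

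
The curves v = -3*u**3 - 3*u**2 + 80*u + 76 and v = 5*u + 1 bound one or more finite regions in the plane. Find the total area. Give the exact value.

1012

Set the curves equal: -3*u**3 - 3*u**2 + 80*u + 76 = 5*u + 1, so -3*u**3 - 3*u**2 + 75*u + 75 = 0, which factors as -3*(u - 5)*(u + 1)*(u + 5) = 0. The curves meet at u = -5, -1, 5.
On [-5, -1], v = 5*u + 1 is on top; that piece has area ∫[-5,-1] (-(-3*u**3 - 3*u**2 + 75*u + 75)) du = 256.
On [-1, 5], v = -3*u**3 - 3*u**2 + 80*u + 76 is on top; that piece has area ∫[-1,5] (-3*u**3 - 3*u**2 + 75*u + 75) du = 756.
Total enclosed area = 256 + 756 = 1012.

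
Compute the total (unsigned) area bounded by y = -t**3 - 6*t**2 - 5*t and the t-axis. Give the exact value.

The curve meets the t-axis where -t**3 - 6*t**2 - 5*t = 0, i.e. -t*(t + 1)*(t + 5) = 0, at t = -5, -1, 0.
On [-5, -1] the curve lies below the axis; ∫[-5,-1] (-t**3 - 6*t**2 - 5*t) dt = -32, giving area 32.
On [-1, 0] the curve lies above the axis; ∫[-1,0] (-t**3 - 6*t**2 - 5*t) dt = 3/4, giving area 3/4.
Total area = 32 + 3/4 = 131/4.

131/4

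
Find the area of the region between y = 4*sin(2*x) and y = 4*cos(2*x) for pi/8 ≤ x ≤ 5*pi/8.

On [pi/8, 5*pi/8], (4*sin(2*x)) - (4*cos(2*x)) = 4*sin(2*x) - 4*cos(2*x) is ≥ 0 throughout, so the area is a single integral of |4*sin(2*x) - 4*cos(2*x)|.
∫[pi/8,5*pi/8] (4*sin(2*x) - 4*cos(2*x)) dx = 4*sqrt(2).

4*sqrt(2)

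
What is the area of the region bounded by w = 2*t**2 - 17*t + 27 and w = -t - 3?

Set the curves equal: 2*t**2 - 17*t + 27 = -t - 3, so 2*t**2 - 16*t + 30 = 0, which factors as 2*(t - 5)*(t - 3) = 0. The curves meet at t = 3, 5.
On [3, 5], w = -t - 3 is on top; that piece has area ∫[3,5] (-(2*t**2 - 16*t + 30)) dt = 8/3.

8/3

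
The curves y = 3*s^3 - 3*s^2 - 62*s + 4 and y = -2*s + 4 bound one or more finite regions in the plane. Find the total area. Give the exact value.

Set the curves equal: 3*s^3 - 3*s^2 - 62*s + 4 = -2*s + 4, so 3*s^3 - 3*s^2 - 60*s = 0, which factors as 3*s*(s - 5)*(s + 4) = 0. The curves meet at s = -4, 0, 5.
On [-4, 0], y = 3*s^3 - 3*s^2 - 62*s + 4 is on top; that piece has area ∫[-4,0] (3*s^3 - 3*s^2 - 60*s) ds = 224.
On [0, 5], y = -2*s + 4 is on top; that piece has area ∫[0,5] (-(3*s^3 - 3*s^2 - 60*s)) ds = 1625/4.
Total enclosed area = 224 + 1625/4 = 2521/4.

2521/4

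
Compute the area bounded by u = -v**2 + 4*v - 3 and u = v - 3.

Both boundary curves give u as a function of v, so integrate with respect to v. Setting them equal: -v**2 + 3*v = 0, i.e. -v*(v - 3) = 0, so they meet at v = 0, 3.
For v in [0, 3], u = -v**2 + 4*v - 3 is on the right; area = ∫[0,3] (-v**2 + 3*v) dv = 9/2.

9/2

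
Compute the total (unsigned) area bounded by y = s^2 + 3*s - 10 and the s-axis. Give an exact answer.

343/6

The curve meets the s-axis where s^2 + 3*s - 10 = 0, i.e. (s - 2)*(s + 5) = 0, at s = -5, 2.
On [-5, 2] the curve lies below the axis; ∫[-5,2] (s^2 + 3*s - 10) ds = -343/6, giving area 343/6.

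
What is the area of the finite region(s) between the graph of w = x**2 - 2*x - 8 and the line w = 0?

36

The curve meets the x-axis where x**2 - 2*x - 8 = 0, i.e. (x - 4)*(x + 2) = 0, at x = -2, 4.
On [-2, 4] the curve lies below the axis; ∫[-2,4] (x**2 - 2*x - 8) dx = -36, giving area 36.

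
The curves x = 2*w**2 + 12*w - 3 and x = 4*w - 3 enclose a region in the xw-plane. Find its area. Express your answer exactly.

64/3

Both boundary curves give x as a function of w, so integrate with respect to w. Setting them equal: 2*w**2 + 8*w = 0, i.e. 2*w*(w + 4) = 0, so they meet at w = -4, 0.
For w in [-4, 0], x = 2*w**2 + 12*w - 3 is on the left; area = ∫[-4,0] (-(2*w**2 + 8*w)) dw = 64/3.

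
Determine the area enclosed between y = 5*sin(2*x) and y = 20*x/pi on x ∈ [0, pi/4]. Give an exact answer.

5/2 - 5*pi/8

On [0, pi/4], (5*sin(2*x)) - (20*x/pi) = -20*x/pi + 5*sin(2*x) is ≥ 0 throughout, so the area is a single integral of |-20*x/pi + 5*sin(2*x)|.
∫[0,pi/4] (-20*x/pi + 5*sin(2*x)) dx = 5/2 - 5*pi/8.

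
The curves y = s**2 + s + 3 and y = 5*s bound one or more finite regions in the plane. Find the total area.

Set the curves equal: s**2 + s + 3 = 5*s, so s**2 - 4*s + 3 = 0, which factors as (s - 3)*(s - 1) = 0. The curves meet at s = 1, 3.
On [1, 3], y = 5*s is on top; that piece has area ∫[1,3] (-(s**2 - 4*s + 3)) ds = 4/3.

4/3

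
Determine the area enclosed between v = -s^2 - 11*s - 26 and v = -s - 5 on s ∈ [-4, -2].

The difference (-s^2 - 11*s - 26) - (-s - 5) = -s^2 - 10*s - 21 changes sign at s = -3 inside [-4, -2], so split the integral there.
∫[-4,-3] (-s^2 - 10*s - 21) ds = 5/3.
∫[-3,-2] (-s^2 - 10*s - 21) ds = -7/3; the area of that piece is 7/3.
Total area = 5/3 + 7/3 = 4.

4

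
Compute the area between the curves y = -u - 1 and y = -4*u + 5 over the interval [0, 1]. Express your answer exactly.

9/2

On [0, 1], (-u - 1) - (-4*u + 5) = 3*u - 6 is ≤ 0 throughout, so the area is a single integral of |3*u - 6|.
∫[0,1] (3*u - 6) du = -9/2; the area of that piece is 9/2.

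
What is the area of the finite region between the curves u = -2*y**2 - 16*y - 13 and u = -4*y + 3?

8/3

Both boundary curves give u as a function of y, so integrate with respect to y. Setting them equal: -2*y**2 - 12*y - 16 = 0, i.e. -2*(y + 2)*(y + 4) = 0, so they meet at y = -4, -2.
For y in [-4, -2], u = -2*y**2 - 16*y - 13 is on the right; area = ∫[-4,-2] (-2*y**2 - 12*y - 16) dy = 8/3.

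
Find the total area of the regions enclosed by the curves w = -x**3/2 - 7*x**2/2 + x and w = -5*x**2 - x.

131/8

Set the curves equal: -x**3/2 - 7*x**2/2 + x = -5*x**2 - x, so -x**3/2 + 3*x**2/2 + 2*x = 0, which factors as -x*(x - 4)*(x + 1)/2 = 0. The curves meet at x = -1, 0, 4.
On [-1, 0], w = -5*x**2 - x is on top; that piece has area ∫[-1,0] (-(-x**3/2 + 3*x**2/2 + 2*x)) dx = 3/8.
On [0, 4], w = -x**3/2 - 7*x**2/2 + x is on top; that piece has area ∫[0,4] (-x**3/2 + 3*x**2/2 + 2*x) dx = 16.
Total enclosed area = 3/8 + 16 = 131/8.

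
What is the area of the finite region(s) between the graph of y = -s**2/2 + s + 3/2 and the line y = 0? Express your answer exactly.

16/3

The curve meets the s-axis where -s**2/2 + s + 3/2 = 0, i.e. -(s - 3)*(s + 1)/2 = 0, at s = -1, 3.
On [-1, 3] the curve lies above the axis; ∫[-1,3] (-s**2/2 + s + 3/2) ds = 16/3, giving area 16/3.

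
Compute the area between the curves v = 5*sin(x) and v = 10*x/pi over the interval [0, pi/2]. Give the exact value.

On [0, pi/2], (5*sin(x)) - (10*x/pi) = -10*x/pi + 5*sin(x) is ≥ 0 throughout, so the area is a single integral of |-10*x/pi + 5*sin(x)|.
∫[0,pi/2] (-10*x/pi + 5*sin(x)) dx = 5 - 5*pi/4.

5 - 5*pi/4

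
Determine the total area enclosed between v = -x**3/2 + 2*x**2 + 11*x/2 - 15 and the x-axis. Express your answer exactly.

The curve meets the x-axis where -x**3/2 + 2*x**2 + 11*x/2 - 15 = 0, i.e. -(x - 5)*(x - 2)*(x + 3)/2 = 0, at x = -3, 2, 5.
On [-3, 2] the curve lies below the axis; ∫[-3,2] (-x**3/2 + 2*x**2 + 11*x/2 - 15) dx = -1375/24, giving area 1375/24.
On [2, 5] the curve lies above the axis; ∫[2,5] (-x**3/2 + 2*x**2 + 11*x/2 - 15) dx = 117/8, giving area 117/8.
Total area = 1375/24 + 117/8 = 863/12.

863/12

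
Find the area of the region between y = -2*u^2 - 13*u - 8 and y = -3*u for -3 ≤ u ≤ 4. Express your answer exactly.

The difference (-2*u^2 - 13*u - 8) - (-3*u) = -2*u^2 - 10*u - 8 changes sign at u = -1 inside [-3, 4], so split the integral there.
∫[-3,-1] (-2*u^2 - 10*u - 8) du = 20/3.
∫[-1,4] (-2*u^2 - 10*u - 8) du = -475/3; the area of that piece is 475/3.
Total area = 20/3 + 475/3 = 165.

165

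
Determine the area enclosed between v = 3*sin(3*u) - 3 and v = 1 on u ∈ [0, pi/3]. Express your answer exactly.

On [0, pi/3], (3*sin(3*u) - 3) - (1) = 3*sin(3*u) - 4 is ≤ 0 throughout, so the area is a single integral of |3*sin(3*u) - 4|.
∫[0,pi/3] (3*sin(3*u) - 4) du = 2 - 4*pi/3; the area of that piece is -2 + 4*pi/3.

-2 + 4*pi/3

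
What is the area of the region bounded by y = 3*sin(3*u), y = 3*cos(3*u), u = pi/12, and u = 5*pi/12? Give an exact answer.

On [pi/12, 5*pi/12], (3*sin(3*u)) - (3*cos(3*u)) = 3*sin(3*u) - 3*cos(3*u) is ≥ 0 throughout, so the area is a single integral of |3*sin(3*u) - 3*cos(3*u)|.
∫[pi/12,5*pi/12] (3*sin(3*u) - 3*cos(3*u)) du = 2*sqrt(2).

2*sqrt(2)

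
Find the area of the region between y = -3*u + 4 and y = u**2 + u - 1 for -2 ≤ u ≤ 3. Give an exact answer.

The difference (-3*u + 4) - (u**2 + u - 1) = -u**2 - 4*u + 5 changes sign at u = 1 inside [-2, 3], so split the integral there.
∫[-2,1] (-u**2 - 4*u + 5) du = 18.
∫[1,3] (-u**2 - 4*u + 5) du = -44/3; the area of that piece is 44/3.
Total area = 18 + 44/3 = 98/3.

98/3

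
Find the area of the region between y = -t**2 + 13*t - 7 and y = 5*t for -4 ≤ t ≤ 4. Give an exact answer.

404/3

The difference (-t**2 + 13*t - 7) - (5*t) = -t**2 + 8*t - 7 changes sign at t = 1 inside [-4, 4], so split the integral there.
∫[-4,1] (-t**2 + 8*t - 7) dt = -350/3; the area of that piece is 350/3.
∫[1,4] (-t**2 + 8*t - 7) dt = 18.
Total area = 350/3 + 18 = 404/3.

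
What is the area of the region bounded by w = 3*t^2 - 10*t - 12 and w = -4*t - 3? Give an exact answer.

32

Set the curves equal: 3*t^2 - 10*t - 12 = -4*t - 3, so 3*t^2 - 6*t - 9 = 0, which factors as 3*(t - 3)*(t + 1) = 0. The curves meet at t = -1, 3.
On [-1, 3], w = -4*t - 3 is on top; that piece has area ∫[-1,3] (-(3*t^2 - 6*t - 9)) dt = 32.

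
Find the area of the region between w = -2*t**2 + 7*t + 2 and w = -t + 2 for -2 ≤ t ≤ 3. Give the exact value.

118/3

The difference (-2*t**2 + 7*t + 2) - (-t + 2) = -2*t**2 + 8*t changes sign at t = 0 inside [-2, 3], so split the integral there.
∫[-2,0] (-2*t**2 + 8*t) dt = -64/3; the area of that piece is 64/3.
∫[0,3] (-2*t**2 + 8*t) dt = 18.
Total area = 64/3 + 18 = 118/3.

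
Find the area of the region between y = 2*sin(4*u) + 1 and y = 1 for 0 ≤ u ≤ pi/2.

2

The difference (2*sin(4*u) + 1) - (1) = 2*sin(4*u) changes sign at u = pi/4 inside [0, pi/2], so split the integral there.
∫[0,pi/4] (2*sin(4*u)) du = 1.
∫[pi/4,pi/2] (2*sin(4*u)) du = -1; the area of that piece is 1.
Total area = 1 + 1 = 2.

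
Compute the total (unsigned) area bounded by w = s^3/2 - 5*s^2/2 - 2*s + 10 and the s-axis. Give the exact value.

The curve meets the s-axis where s^3/2 - 5*s^2/2 - 2*s + 10 = 0, i.e. (s - 5)*(s - 2)*(s + 2)/2 = 0, at s = -2, 2, 5.
On [-2, 2] the curve lies above the axis; ∫[-2,2] (s^3/2 - 5*s^2/2 - 2*s + 10) ds = 80/3, giving area 80/3.
On [2, 5] the curve lies below the axis; ∫[2,5] (s^3/2 - 5*s^2/2 - 2*s + 10) ds = -99/8, giving area 99/8.
Total area = 80/3 + 99/8 = 937/24.

937/24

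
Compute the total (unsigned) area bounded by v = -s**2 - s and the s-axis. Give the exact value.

1/6

The curve meets the s-axis where -s**2 - s = 0, i.e. -s*(s + 1) = 0, at s = -1, 0.
On [-1, 0] the curve lies above the axis; ∫[-1,0] (-s**2 - s) ds = 1/6, giving area 1/6.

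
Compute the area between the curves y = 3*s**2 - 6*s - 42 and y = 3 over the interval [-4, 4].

The difference (3*s**2 - 6*s - 42) - (3) = 3*s**2 - 6*s - 45 changes sign at s = -3 inside [-4, 4], so split the integral there.
∫[-4,-3] (3*s**2 - 6*s - 45) ds = 13.
∫[-3,4] (3*s**2 - 6*s - 45) ds = -245; the area of that piece is 245.
Total area = 13 + 245 = 258.

258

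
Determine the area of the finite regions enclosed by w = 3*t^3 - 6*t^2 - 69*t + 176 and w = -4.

Set the curves equal: 3*t^3 - 6*t^2 - 69*t + 176 = -4, so 3*t^3 - 6*t^2 - 69*t + 180 = 0, which factors as 3*(t - 4)*(t - 3)*(t + 5) = 0. The curves meet at t = -5, 3, 4.
On [-5, 3], w = 3*t^3 - 6*t^2 - 69*t + 176 is on top; that piece has area ∫[-5,3] (3*t^3 - 6*t^2 - 69*t + 180) dt = 1280.
On [3, 4], w = -4 is on top; that piece has area ∫[3,4] (-(3*t^3 - 6*t^2 - 69*t + 180)) dt = 17/4.
Total enclosed area = 1280 + 17/4 = 5137/4.

5137/4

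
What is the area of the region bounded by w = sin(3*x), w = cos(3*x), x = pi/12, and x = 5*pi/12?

On [pi/12, 5*pi/12], (sin(3*x)) - (cos(3*x)) = sin(3*x) - cos(3*x) is ≥ 0 throughout, so the area is a single integral of |sin(3*x) - cos(3*x)|.
∫[pi/12,5*pi/12] (sin(3*x) - cos(3*x)) dx = 2*sqrt(2)/3.

2*sqrt(2)/3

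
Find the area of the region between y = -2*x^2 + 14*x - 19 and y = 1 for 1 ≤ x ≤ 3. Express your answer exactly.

6

The difference (-2*x^2 + 14*x - 19) - (1) = -2*x^2 + 14*x - 20 changes sign at x = 2 inside [1, 3], so split the integral there.
∫[1,2] (-2*x^2 + 14*x - 20) dx = -11/3; the area of that piece is 11/3.
∫[2,3] (-2*x^2 + 14*x - 20) dx = 7/3.
Total area = 11/3 + 7/3 = 6.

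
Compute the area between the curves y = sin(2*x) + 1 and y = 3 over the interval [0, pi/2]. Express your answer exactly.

-1 + pi

On [0, pi/2], (sin(2*x) + 1) - (3) = sin(2*x) - 2 is ≤ 0 throughout, so the area is a single integral of |sin(2*x) - 2|.
∫[0,pi/2] (sin(2*x) - 2) dx = 1 - pi; the area of that piece is -1 + pi.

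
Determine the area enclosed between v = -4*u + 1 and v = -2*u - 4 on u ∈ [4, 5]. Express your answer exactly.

On [4, 5], (-4*u + 1) - (-2*u - 4) = -2*u + 5 is ≤ 0 throughout, so the area is a single integral of |-2*u + 5|.
∫[4,5] (-2*u + 5) du = -4; the area of that piece is 4.

4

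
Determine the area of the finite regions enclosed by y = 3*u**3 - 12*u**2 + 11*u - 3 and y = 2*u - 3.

Set the curves equal: 3*u**3 - 12*u**2 + 11*u - 3 = 2*u - 3, so 3*u**3 - 12*u**2 + 9*u = 0, which factors as 3*u*(u - 3)*(u - 1) = 0. The curves meet at u = 0, 1, 3.
On [0, 1], y = 3*u**3 - 12*u**2 + 11*u - 3 is on top; that piece has area ∫[0,1] (3*u**3 - 12*u**2 + 9*u) du = 5/4.
On [1, 3], y = 2*u - 3 is on top; that piece has area ∫[1,3] (-(3*u**3 - 12*u**2 + 9*u)) du = 8.
Total enclosed area = 5/4 + 8 = 37/4.

37/4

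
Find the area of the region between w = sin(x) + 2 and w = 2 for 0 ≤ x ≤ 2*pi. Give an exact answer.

4

The difference (sin(x) + 2) - (2) = sin(x) changes sign at x = pi inside [0, 2*pi], so split the integral there.
∫[0,pi] (sin(x)) dx = 2.
∫[pi,2*pi] (sin(x)) dx = -2; the area of that piece is 2.
Total area = 2 + 2 = 4.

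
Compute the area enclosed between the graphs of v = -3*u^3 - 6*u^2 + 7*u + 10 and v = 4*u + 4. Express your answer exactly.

Set the curves equal: -3*u^3 - 6*u^2 + 7*u + 10 = 4*u + 4, so -3*u^3 - 6*u^2 + 3*u + 6 = 0, which factors as -3*(u - 1)*(u + 1)*(u + 2) = 0. The curves meet at u = -2, -1, 1.
On [-2, -1], v = 4*u + 4 is on top; that piece has area ∫[-2,-1] (-(-3*u^3 - 6*u^2 + 3*u + 6)) du = 5/4.
On [-1, 1], v = -3*u^3 - 6*u^2 + 7*u + 10 is on top; that piece has area ∫[-1,1] (-3*u^3 - 6*u^2 + 3*u + 6) du = 8.
Total enclosed area = 5/4 + 8 = 37/4.

37/4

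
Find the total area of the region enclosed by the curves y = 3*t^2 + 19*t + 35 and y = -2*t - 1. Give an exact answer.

1/2

Set the curves equal: 3*t^2 + 19*t + 35 = -2*t - 1, so 3*t^2 + 21*t + 36 = 0, which factors as 3*(t + 3)*(t + 4) = 0. The curves meet at t = -4, -3.
On [-4, -3], y = -2*t - 1 is on top; that piece has area ∫[-4,-3] (-(3*t^2 + 21*t + 36)) dt = 1/2.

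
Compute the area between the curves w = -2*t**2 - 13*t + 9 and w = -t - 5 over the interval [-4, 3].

The difference (-2*t**2 - 13*t + 9) - (-t - 5) = -2*t**2 - 12*t + 14 changes sign at t = 1 inside [-4, 3], so split the integral there.
∫[-4,1] (-2*t**2 - 12*t + 14) dt = 350/3.
∫[1,3] (-2*t**2 - 12*t + 14) dt = -112/3; the area of that piece is 112/3.
Total area = 350/3 + 112/3 = 154.

154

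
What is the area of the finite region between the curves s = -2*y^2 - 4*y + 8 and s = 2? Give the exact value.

Both boundary curves give s as a function of y, so integrate with respect to y. Setting them equal: -2*y^2 - 4*y + 6 = 0, i.e. -2*(y - 1)*(y + 3) = 0, so they meet at y = -3, 1.
For y in [-3, 1], s = -2*y^2 - 4*y + 8 is on the right; area = ∫[-3,1] (-2*y^2 - 4*y + 6) dy = 64/3.

64/3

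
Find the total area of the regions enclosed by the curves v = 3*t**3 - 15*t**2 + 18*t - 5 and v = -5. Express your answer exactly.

37/4

Set the curves equal: 3*t**3 - 15*t**2 + 18*t - 5 = -5, so 3*t**3 - 15*t**2 + 18*t = 0, which factors as 3*t*(t - 3)*(t - 2) = 0. The curves meet at t = 0, 2, 3.
On [0, 2], v = 3*t**3 - 15*t**2 + 18*t - 5 is on top; that piece has area ∫[0,2] (3*t**3 - 15*t**2 + 18*t) dt = 8.
On [2, 3], v = -5 is on top; that piece has area ∫[2,3] (-(3*t**3 - 15*t**2 + 18*t)) dt = 5/4.
Total enclosed area = 8 + 5/4 = 37/4.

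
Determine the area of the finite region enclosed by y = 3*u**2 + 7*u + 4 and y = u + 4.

4

Set the curves equal: 3*u**2 + 7*u + 4 = u + 4, so 3*u**2 + 6*u = 0, which factors as 3*u*(u + 2) = 0. The curves meet at u = -2, 0.
On [-2, 0], y = u + 4 is on top; that piece has area ∫[-2,0] (-(3*u**2 + 6*u)) du = 4.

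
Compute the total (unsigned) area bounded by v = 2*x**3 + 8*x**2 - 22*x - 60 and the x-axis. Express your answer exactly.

The curve meets the x-axis where 2*x**3 + 8*x**2 - 22*x - 60 = 0, i.e. 2*(x - 3)*(x + 2)*(x + 5) = 0, at x = -5, -2, 3.
On [-5, -2] the curve lies above the axis; ∫[-5,-2] (2*x**3 + 8*x**2 - 22*x - 60) dx = 117/2, giving area 117/2.
On [-2, 3] the curve lies below the axis; ∫[-2,3] (2*x**3 + 8*x**2 - 22*x - 60) dx = -1375/6, giving area 1375/6.
Total area = 117/2 + 1375/6 = 863/3.

863/3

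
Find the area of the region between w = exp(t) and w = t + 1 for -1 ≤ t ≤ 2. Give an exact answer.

On [-1, 2], (exp(t)) - (t + 1) = -t + exp(t) - 1 is ≥ 0 throughout, so the area is a single integral of |-t + exp(t) - 1|.
∫[-1,2] (-t + exp(t) - 1) dt = -9/2 - exp(-1) + exp(2).

-9/2 - exp(-1) + exp(2)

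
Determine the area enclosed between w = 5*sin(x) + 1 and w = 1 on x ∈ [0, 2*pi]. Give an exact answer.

20

The difference (5*sin(x) + 1) - (1) = 5*sin(x) changes sign at x = pi inside [0, 2*pi], so split the integral there.
∫[0,pi] (5*sin(x)) dx = 10.
∫[pi,2*pi] (5*sin(x)) dx = -10; the area of that piece is 10.
Total area = 10 + 10 = 20.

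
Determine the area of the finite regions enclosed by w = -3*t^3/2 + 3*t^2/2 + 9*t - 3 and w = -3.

253/8

Set the curves equal: -3*t^3/2 + 3*t^2/2 + 9*t - 3 = -3, so -3*t^3/2 + 3*t^2/2 + 9*t = 0, which factors as -3*t*(t - 3)*(t + 2)/2 = 0. The curves meet at t = -2, 0, 3.
On [-2, 0], w = -3 is on top; that piece has area ∫[-2,0] (-(-3*t^3/2 + 3*t^2/2 + 9*t)) dt = 8.
On [0, 3], w = -3*t^3/2 + 3*t^2/2 + 9*t - 3 is on top; that piece has area ∫[0,3] (-3*t^3/2 + 3*t^2/2 + 9*t) dt = 189/8.
Total enclosed area = 8 + 189/8 = 253/8.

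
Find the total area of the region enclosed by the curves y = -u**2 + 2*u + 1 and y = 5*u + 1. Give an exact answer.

9/2

Set the curves equal: -u**2 + 2*u + 1 = 5*u + 1, so -u**2 - 3*u = 0, which factors as -u*(u + 3) = 0. The curves meet at u = -3, 0.
On [-3, 0], y = -u**2 + 2*u + 1 is on top; that piece has area ∫[-3,0] (-u**2 - 3*u) du = 9/2.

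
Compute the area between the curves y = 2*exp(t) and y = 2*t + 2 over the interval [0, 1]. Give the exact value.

-5 + 2*exp(1)

On [0, 1], (2*exp(t)) - (2*t + 2) = -2*t + 2*exp(t) - 2 is ≥ 0 throughout, so the area is a single integral of |-2*t + 2*exp(t) - 2|.
∫[0,1] (-2*t + 2*exp(t) - 2) dt = -5 + 2*exp(1).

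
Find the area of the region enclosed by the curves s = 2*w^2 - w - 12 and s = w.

125/3

Both boundary curves give s as a function of w, so integrate with respect to w. Setting them equal: 2*w^2 - 2*w - 12 = 0, i.e. 2*(w - 3)*(w + 2) = 0, so they meet at w = -2, 3.
For w in [-2, 3], s = 2*w^2 - w - 12 is on the left; area = ∫[-2,3] (-(2*w^2 - 2*w - 12)) dw = 125/3.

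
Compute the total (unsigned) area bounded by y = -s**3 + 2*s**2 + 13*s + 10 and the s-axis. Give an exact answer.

The curve meets the s-axis where -s**3 + 2*s**2 + 13*s + 10 = 0, i.e. -(s - 5)*(s + 1)*(s + 2) = 0, at s = -2, -1, 5.
On [-2, -1] the curve lies below the axis; ∫[-2,-1] (-s**3 + 2*s**2 + 13*s + 10) ds = -13/12, giving area 13/12.
On [-1, 5] the curve lies above the axis; ∫[-1,5] (-s**3 + 2*s**2 + 13*s + 10) ds = 144, giving area 144.
Total area = 13/12 + 144 = 1741/12.

1741/12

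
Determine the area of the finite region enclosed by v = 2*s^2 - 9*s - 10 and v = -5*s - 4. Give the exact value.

Set the curves equal: 2*s^2 - 9*s - 10 = -5*s - 4, so 2*s^2 - 4*s - 6 = 0, which factors as 2*(s - 3)*(s + 1) = 0. The curves meet at s = -1, 3.
On [-1, 3], v = -5*s - 4 is on top; that piece has area ∫[-1,3] (-(2*s^2 - 4*s - 6)) ds = 64/3.

64/3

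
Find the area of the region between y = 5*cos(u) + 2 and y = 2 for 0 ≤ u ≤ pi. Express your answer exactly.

The difference (5*cos(u) + 2) - (2) = 5*cos(u) changes sign at u = pi/2 inside [0, pi], so split the integral there.
∫[0,pi/2] (5*cos(u)) du = 5.
∫[pi/2,pi] (5*cos(u)) du = -5; the area of that piece is 5.
Total area = 5 + 5 = 10.

10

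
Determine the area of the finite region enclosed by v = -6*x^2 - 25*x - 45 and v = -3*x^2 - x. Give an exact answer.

Set the curves equal: -6*x^2 - 25*x - 45 = -3*x^2 - x, so -3*x^2 - 24*x - 45 = 0, which factors as -3*(x + 3)*(x + 5) = 0. The curves meet at x = -5, -3.
On [-5, -3], v = -6*x^2 - 25*x - 45 is on top; that piece has area ∫[-5,-3] (-3*x^2 - 24*x - 45) dx = 4.

4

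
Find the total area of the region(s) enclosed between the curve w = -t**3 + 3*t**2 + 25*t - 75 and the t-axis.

524

The curve meets the t-axis where -t**3 + 3*t**2 + 25*t - 75 = 0, i.e. -(t - 5)*(t - 3)*(t + 5) = 0, at t = -5, 3, 5.
On [-5, 3] the curve lies below the axis; ∫[-5,3] (-t**3 + 3*t**2 + 25*t - 75) dt = -512, giving area 512.
On [3, 5] the curve lies above the axis; ∫[3,5] (-t**3 + 3*t**2 + 25*t - 75) dt = 12, giving area 12.
Total area = 512 + 12 = 524.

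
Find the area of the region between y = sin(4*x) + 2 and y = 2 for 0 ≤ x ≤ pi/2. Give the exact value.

The difference (sin(4*x) + 2) - (2) = sin(4*x) changes sign at x = pi/4 inside [0, pi/2], so split the integral there.
∫[0,pi/4] (sin(4*x)) dx = 1/2.
∫[pi/4,pi/2] (sin(4*x)) dx = -1/2; the area of that piece is 1/2.
Total area = 1/2 + 1/2 = 1.

1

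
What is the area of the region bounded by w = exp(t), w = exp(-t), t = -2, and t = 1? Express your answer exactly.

-4 + exp(-2) + exp(-1) + exp(1) + exp(2)

The difference (exp(t)) - (exp(-t)) = exp(t) - exp(-t) changes sign at t = 0 inside [-2, 1], so split the integral there.
∫[-2,0] (exp(t) - exp(-t)) dt = -exp(2) - exp(-2) + 2; the area of that piece is -2 + exp(-2) + exp(2).
∫[0,1] (exp(t) - exp(-t)) dt = -2 + exp(-1) + exp(1).
Total area = (-2 + exp(-2) + exp(2)) + (-2 + exp(-1) + exp(1)) = -4 + exp(-2) + exp(-1) + exp(1) + exp(2).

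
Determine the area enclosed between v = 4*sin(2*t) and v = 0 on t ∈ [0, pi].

8

The difference (4*sin(2*t)) - (0) = 4*sin(2*t) changes sign at t = pi/2 inside [0, pi], so split the integral there.
∫[0,pi/2] (4*sin(2*t)) dt = 4.
∫[pi/2,pi] (4*sin(2*t)) dt = -4; the area of that piece is 4.
Total area = 4 + 4 = 8.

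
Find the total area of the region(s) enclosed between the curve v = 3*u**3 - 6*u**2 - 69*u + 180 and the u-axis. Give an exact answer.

The curve meets the u-axis where 3*u**3 - 6*u**2 - 69*u + 180 = 0, i.e. 3*(u - 4)*(u - 3)*(u + 5) = 0, at u = -5, 3, 4.
On [-5, 3] the curve lies above the axis; ∫[-5,3] (3*u**3 - 6*u**2 - 69*u + 180) du = 1280, giving area 1280.
On [3, 4] the curve lies below the axis; ∫[3,4] (3*u**3 - 6*u**2 - 69*u + 180) du = -17/4, giving area 17/4.
Total area = 1280 + 17/4 = 5137/4.

5137/4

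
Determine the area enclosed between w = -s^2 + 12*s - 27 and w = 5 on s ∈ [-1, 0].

115/3

On [-1, 0], (-s^2 + 12*s - 27) - (5) = -s^2 + 12*s - 32 is ≤ 0 throughout, so the area is a single integral of |-s^2 + 12*s - 32|.
∫[-1,0] (-s^2 + 12*s - 32) ds = -115/3; the area of that piece is 115/3.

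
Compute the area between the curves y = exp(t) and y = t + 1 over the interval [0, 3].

On [0, 3], (exp(t)) - (t + 1) = -t + exp(t) - 1 is ≥ 0 throughout, so the area is a single integral of |-t + exp(t) - 1|.
∫[0,3] (-t + exp(t) - 1) dt = -17/2 + exp(3).

-17/2 + exp(3)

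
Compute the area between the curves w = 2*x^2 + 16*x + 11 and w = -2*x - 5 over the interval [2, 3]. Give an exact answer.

221/3

On [2, 3], (2*x^2 + 16*x + 11) - (-2*x - 5) = 2*x^2 + 18*x + 16 is ≥ 0 throughout, so the area is a single integral of |2*x^2 + 18*x + 16|.
∫[2,3] (2*x^2 + 18*x + 16) dx = 221/3.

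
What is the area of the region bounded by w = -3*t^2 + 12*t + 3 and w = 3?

32

Set the curves equal: -3*t^2 + 12*t + 3 = 3, so -3*t^2 + 12*t = 0, which factors as -3*t*(t - 4) = 0. The curves meet at t = 0, 4.
On [0, 4], w = -3*t^2 + 12*t + 3 is on top; that piece has area ∫[0,4] (-3*t^2 + 12*t) dt = 32.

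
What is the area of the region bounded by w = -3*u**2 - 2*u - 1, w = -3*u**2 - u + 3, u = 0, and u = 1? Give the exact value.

9/2

On [0, 1], (-3*u**2 - 2*u - 1) - (-3*u**2 - u + 3) = -u - 4 is ≤ 0 throughout, so the area is a single integral of |-u - 4|.
∫[0,1] (-u - 4) du = -9/2; the area of that piece is 9/2.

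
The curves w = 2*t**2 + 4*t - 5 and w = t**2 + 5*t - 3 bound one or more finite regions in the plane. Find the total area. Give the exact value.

Set the curves equal: 2*t**2 + 4*t - 5 = t**2 + 5*t - 3, so t**2 - t - 2 = 0, which factors as (t - 2)*(t + 1) = 0. The curves meet at t = -1, 2.
On [-1, 2], w = t**2 + 5*t - 3 is on top; that piece has area ∫[-1,2] (-(t**2 - t - 2)) dt = 9/2.

9/2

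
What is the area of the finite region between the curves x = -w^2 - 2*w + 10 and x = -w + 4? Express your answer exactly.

125/6

Both boundary curves give x as a function of w, so integrate with respect to w. Setting them equal: -w^2 - w + 6 = 0, i.e. -(w - 2)*(w + 3) = 0, so they meet at w = -3, 2.
For w in [-3, 2], x = -w^2 - 2*w + 10 is on the right; area = ∫[-3,2] (-w^2 - w + 6) dw = 125/6.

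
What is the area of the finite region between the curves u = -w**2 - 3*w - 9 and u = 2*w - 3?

1/6

Both boundary curves give u as a function of w, so integrate with respect to w. Setting them equal: -w**2 - 5*w - 6 = 0, i.e. -(w + 2)*(w + 3) = 0, so they meet at w = -3, -2.
For w in [-3, -2], u = -w**2 - 3*w - 9 is on the right; area = ∫[-3,-2] (-w**2 - 5*w - 6) dw = 1/6.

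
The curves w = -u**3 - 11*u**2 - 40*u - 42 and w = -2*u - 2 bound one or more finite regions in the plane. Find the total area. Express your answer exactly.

Set the curves equal: -u**3 - 11*u**2 - 40*u - 42 = -2*u - 2, so -u**3 - 11*u**2 - 38*u - 40 = 0, which factors as -(u + 2)*(u + 4)*(u + 5) = 0. The curves meet at u = -5, -4, -2.
On [-5, -4], w = -2*u - 2 is on top; that piece has area ∫[-5,-4] (-(-u**3 - 11*u**2 - 38*u - 40)) du = 5/12.
On [-4, -2], w = -u**3 - 11*u**2 - 40*u - 42 is on top; that piece has area ∫[-4,-2] (-u**3 - 11*u**2 - 38*u - 40) du = 8/3.
Total enclosed area = 5/12 + 8/3 = 37/12.

37/12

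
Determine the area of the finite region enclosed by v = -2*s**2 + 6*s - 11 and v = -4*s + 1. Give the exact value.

Set the curves equal: -2*s**2 + 6*s - 11 = -4*s + 1, so -2*s**2 + 10*s - 12 = 0, which factors as -2*(s - 3)*(s - 2) = 0. The curves meet at s = 2, 3.
On [2, 3], v = -2*s**2 + 6*s - 11 is on top; that piece has area ∫[2,3] (-2*s**2 + 10*s - 12) ds = 1/3.

1/3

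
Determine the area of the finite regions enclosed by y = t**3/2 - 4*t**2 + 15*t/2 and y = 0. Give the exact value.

253/24

Set the curves equal: t**3/2 - 4*t**2 + 15*t/2 = 0, so t**3/2 - 4*t**2 + 15*t/2 = 0, which factors as t*(t - 5)*(t - 3)/2 = 0. The curves meet at t = 0, 3, 5.
On [0, 3], y = t**3/2 - 4*t**2 + 15*t/2 is on top; that piece has area ∫[0,3] (t**3/2 - 4*t**2 + 15*t/2) dt = 63/8.
On [3, 5], y = 0 is on top; that piece has area ∫[3,5] (-(t**3/2 - 4*t**2 + 15*t/2)) dt = 8/3.
Total enclosed area = 63/8 + 8/3 = 253/24.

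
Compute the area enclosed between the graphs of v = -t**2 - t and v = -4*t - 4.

Set the curves equal: -t**2 - t = -4*t - 4, so -t**2 + 3*t + 4 = 0, which factors as -(t - 4)*(t + 1) = 0. The curves meet at t = -1, 4.
On [-1, 4], v = -t**2 - t is on top; that piece has area ∫[-1,4] (-t**2 + 3*t + 4) dt = 125/6.

125/6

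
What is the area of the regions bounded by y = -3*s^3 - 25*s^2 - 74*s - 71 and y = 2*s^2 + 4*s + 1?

3/2

Set the curves equal: -3*s^3 - 25*s^2 - 74*s - 71 = 2*s^2 + 4*s + 1, so -3*s^3 - 27*s^2 - 78*s - 72 = 0, which factors as -3*(s + 2)*(s + 3)*(s + 4) = 0. The curves meet at s = -4, -3, -2.
On [-4, -3], y = 2*s^2 + 4*s + 1 is on top; that piece has area ∫[-4,-3] (-(-3*s^3 - 27*s^2 - 78*s - 72)) ds = 3/4.
On [-3, -2], y = -3*s^3 - 25*s^2 - 74*s - 71 is on top; that piece has area ∫[-3,-2] (-3*s^3 - 27*s^2 - 78*s - 72) ds = 3/4.
Total enclosed area = 3/4 + 3/4 = 3/2.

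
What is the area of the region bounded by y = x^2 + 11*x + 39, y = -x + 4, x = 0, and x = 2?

290/3

On [0, 2], (x^2 + 11*x + 39) - (-x + 4) = x^2 + 12*x + 35 is ≥ 0 throughout, so the area is a single integral of |x^2 + 12*x + 35|.
∫[0,2] (x^2 + 12*x + 35) dx = 290/3.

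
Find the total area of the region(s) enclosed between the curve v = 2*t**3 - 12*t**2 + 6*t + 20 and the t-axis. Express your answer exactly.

81

The curve meets the t-axis where 2*t**3 - 12*t**2 + 6*t + 20 = 0, i.e. 2*(t - 5)*(t - 2)*(t + 1) = 0, at t = -1, 2, 5.
On [-1, 2] the curve lies above the axis; ∫[-1,2] (2*t**3 - 12*t**2 + 6*t + 20) dt = 81/2, giving area 81/2.
On [2, 5] the curve lies below the axis; ∫[2,5] (2*t**3 - 12*t**2 + 6*t + 20) dt = -81/2, giving area 81/2.
Total area = 81/2 + 81/2 = 81.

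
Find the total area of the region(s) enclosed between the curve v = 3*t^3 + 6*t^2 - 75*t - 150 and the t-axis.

The curve meets the t-axis where 3*t^3 + 6*t^2 - 75*t - 150 = 0, i.e. 3*(t - 5)*(t + 2)*(t + 5) = 0, at t = -5, -2, 5.
On [-5, -2] the curve lies above the axis; ∫[-5,-2] (3*t^3 + 6*t^2 - 75*t - 150) dt = 459/4, giving area 459/4.
On [-2, 5] the curve lies below the axis; ∫[-2,5] (3*t^3 + 6*t^2 - 75*t - 150) dt = -4459/4, giving area 4459/4.
Total area = 459/4 + 4459/4 = 2459/2.

2459/2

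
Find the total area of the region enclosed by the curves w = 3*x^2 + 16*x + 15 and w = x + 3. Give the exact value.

27/2

Set the curves equal: 3*x^2 + 16*x + 15 = x + 3, so 3*x^2 + 15*x + 12 = 0, which factors as 3*(x + 1)*(x + 4) = 0. The curves meet at x = -4, -1.
On [-4, -1], w = x + 3 is on top; that piece has area ∫[-4,-1] (-(3*x^2 + 15*x + 12)) dx = 27/2.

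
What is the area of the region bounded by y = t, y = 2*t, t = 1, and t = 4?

On [1, 4], (t) - (2*t) = -t is ≤ 0 throughout, so the area is a single integral of |-t|.
∫[1,4] (-t) dt = -15/2; the area of that piece is 15/2.

15/2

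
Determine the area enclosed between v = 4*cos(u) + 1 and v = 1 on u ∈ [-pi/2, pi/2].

8

On [-pi/2, pi/2], (4*cos(u) + 1) - (1) = 4*cos(u) is ≥ 0 throughout, so the area is a single integral of |4*cos(u)|.
∫[-pi/2,pi/2] (4*cos(u)) du = 8.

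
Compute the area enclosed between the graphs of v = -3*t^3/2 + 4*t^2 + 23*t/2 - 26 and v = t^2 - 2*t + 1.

443/4

Set the curves equal: -3*t^3/2 + 4*t^2 + 23*t/2 - 26 = t^2 - 2*t + 1, so -3*t^3/2 + 3*t^2 + 27*t/2 - 27 = 0, which factors as -3*(t - 3)*(t - 2)*(t + 3)/2 = 0. The curves meet at t = -3, 2, 3.
On [-3, 2], v = t^2 - 2*t + 1 is on top; that piece has area ∫[-3,2] (-(-3*t^3/2 + 3*t^2 + 27*t/2 - 27)) dt = 875/8.
On [2, 3], v = -3*t^3/2 + 4*t^2 + 23*t/2 - 26 is on top; that piece has area ∫[2,3] (-3*t^3/2 + 3*t^2 + 27*t/2 - 27) dt = 11/8.
Total enclosed area = 875/8 + 11/8 = 443/4.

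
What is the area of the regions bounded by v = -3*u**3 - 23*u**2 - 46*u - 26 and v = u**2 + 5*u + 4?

71/2

Set the curves equal: -3*u**3 - 23*u**2 - 46*u - 26 = u**2 + 5*u + 4, so -3*u**3 - 24*u**2 - 51*u - 30 = 0, which factors as -3*(u + 1)*(u + 2)*(u + 5) = 0. The curves meet at u = -5, -2, -1.
On [-5, -2], v = u**2 + 5*u + 4 is on top; that piece has area ∫[-5,-2] (-(-3*u**3 - 24*u**2 - 51*u - 30)) du = 135/4.
On [-2, -1], v = -3*u**3 - 23*u**2 - 46*u - 26 is on top; that piece has area ∫[-2,-1] (-3*u**3 - 24*u**2 - 51*u - 30) du = 7/4.
Total enclosed area = 135/4 + 7/4 = 71/2.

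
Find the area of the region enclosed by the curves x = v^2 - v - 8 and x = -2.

125/6

Both boundary curves give x as a function of v, so integrate with respect to v. Setting them equal: v^2 - v - 6 = 0, i.e. (v - 3)*(v + 2) = 0, so they meet at v = -2, 3.
For v in [-2, 3], x = v^2 - v - 8 is on the left; area = ∫[-2,3] (-(v^2 - v - 6)) dv = 125/6.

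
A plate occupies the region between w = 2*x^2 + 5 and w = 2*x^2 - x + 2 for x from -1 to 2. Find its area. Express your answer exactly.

On [-1, 2], (2*x^2 + 5) - (2*x^2 - x + 2) = x + 3 is ≥ 0 throughout, so the area is a single integral of |x + 3|.
∫[-1,2] (x + 3) dx = 21/2.

21/2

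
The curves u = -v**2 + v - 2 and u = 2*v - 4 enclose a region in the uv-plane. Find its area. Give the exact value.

Both boundary curves give u as a function of v, so integrate with respect to v. Setting them equal: -v**2 - v + 2 = 0, i.e. -(v - 1)*(v + 2) = 0, so they meet at v = -2, 1.
For v in [-2, 1], u = -v**2 + v - 2 is on the right; area = ∫[-2,1] (-v**2 - v + 2) dv = 9/2.

9/2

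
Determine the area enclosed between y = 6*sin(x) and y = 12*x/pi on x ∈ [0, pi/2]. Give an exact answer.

On [0, pi/2], (6*sin(x)) - (12*x/pi) = -12*x/pi + 6*sin(x) is ≥ 0 throughout, so the area is a single integral of |-12*x/pi + 6*sin(x)|.
∫[0,pi/2] (-12*x/pi + 6*sin(x)) dx = 6 - 3*pi/2.

6 - 3*pi/2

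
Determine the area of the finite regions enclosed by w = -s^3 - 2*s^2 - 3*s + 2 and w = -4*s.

37/12

Set the curves equal: -s^3 - 2*s^2 - 3*s + 2 = -4*s, so -s^3 - 2*s^2 + s + 2 = 0, which factors as -(s - 1)*(s + 1)*(s + 2) = 0. The curves meet at s = -2, -1, 1.
On [-2, -1], w = -4*s is on top; that piece has area ∫[-2,-1] (-(-s^3 - 2*s^2 + s + 2)) ds = 5/12.
On [-1, 1], w = -s^3 - 2*s^2 - 3*s + 2 is on top; that piece has area ∫[-1,1] (-s^3 - 2*s^2 + s + 2) ds = 8/3.
Total enclosed area = 5/12 + 8/3 = 37/12.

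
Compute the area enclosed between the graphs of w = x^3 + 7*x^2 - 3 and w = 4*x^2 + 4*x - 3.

131/4

Set the curves equal: x^3 + 7*x^2 - 3 = 4*x^2 + 4*x - 3, so x^3 + 3*x^2 - 4*x = 0, which factors as x*(x - 1)*(x + 4) = 0. The curves meet at x = -4, 0, 1.
On [-4, 0], w = x^3 + 7*x^2 - 3 is on top; that piece has area ∫[-4,0] (x^3 + 3*x^2 - 4*x) dx = 32.
On [0, 1], w = 4*x^2 + 4*x - 3 is on top; that piece has area ∫[0,1] (-(x^3 + 3*x^2 - 4*x)) dx = 3/4.
Total enclosed area = 32 + 3/4 = 131/4.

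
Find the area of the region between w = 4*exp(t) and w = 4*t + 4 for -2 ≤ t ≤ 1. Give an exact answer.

-6 - 4*exp(-2) + 4*exp(1)

On [-2, 1], (4*exp(t)) - (4*t + 4) = -4*t + 4*exp(t) - 4 is ≥ 0 throughout, so the area is a single integral of |-4*t + 4*exp(t) - 4|.
∫[-2,1] (-4*t + 4*exp(t) - 4) dt = -6 - 4*exp(-2) + 4*exp(1).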